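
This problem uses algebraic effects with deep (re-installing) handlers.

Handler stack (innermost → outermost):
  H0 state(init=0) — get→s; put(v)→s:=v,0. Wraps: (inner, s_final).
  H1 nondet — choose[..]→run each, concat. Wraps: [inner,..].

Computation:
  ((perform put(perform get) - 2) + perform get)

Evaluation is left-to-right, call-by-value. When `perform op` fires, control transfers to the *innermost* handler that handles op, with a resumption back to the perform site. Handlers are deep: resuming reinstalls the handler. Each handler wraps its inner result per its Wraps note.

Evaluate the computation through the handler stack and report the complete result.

Step-by-step:
get @ H0 ⇒ 0
put(0) @ H0 ⇒ s:=0
get @ H0 ⇒ 0
H0 returns (-2, 0)
H1 returns [(-2, 0)]
= [(-2, 0)]

Answer: [(-2, 0)]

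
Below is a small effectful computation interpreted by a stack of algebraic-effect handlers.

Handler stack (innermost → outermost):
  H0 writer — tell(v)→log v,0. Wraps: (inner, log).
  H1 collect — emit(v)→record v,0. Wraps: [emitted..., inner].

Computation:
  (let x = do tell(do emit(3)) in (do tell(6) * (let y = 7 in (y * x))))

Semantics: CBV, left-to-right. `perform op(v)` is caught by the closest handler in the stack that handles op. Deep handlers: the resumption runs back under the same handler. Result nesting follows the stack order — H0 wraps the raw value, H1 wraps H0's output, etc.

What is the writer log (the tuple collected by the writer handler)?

Working:
emit(3) @ H1 ⇒ out+=3
tell(0) @ H0 ⇒ log+=0
tell(6) @ H0 ⇒ log+=6
H0 returns (0, (0, 6))
H1 returns [3, (0, (0, 6))]
= [3, (0, (0, 6))]

Answer: (0, 6)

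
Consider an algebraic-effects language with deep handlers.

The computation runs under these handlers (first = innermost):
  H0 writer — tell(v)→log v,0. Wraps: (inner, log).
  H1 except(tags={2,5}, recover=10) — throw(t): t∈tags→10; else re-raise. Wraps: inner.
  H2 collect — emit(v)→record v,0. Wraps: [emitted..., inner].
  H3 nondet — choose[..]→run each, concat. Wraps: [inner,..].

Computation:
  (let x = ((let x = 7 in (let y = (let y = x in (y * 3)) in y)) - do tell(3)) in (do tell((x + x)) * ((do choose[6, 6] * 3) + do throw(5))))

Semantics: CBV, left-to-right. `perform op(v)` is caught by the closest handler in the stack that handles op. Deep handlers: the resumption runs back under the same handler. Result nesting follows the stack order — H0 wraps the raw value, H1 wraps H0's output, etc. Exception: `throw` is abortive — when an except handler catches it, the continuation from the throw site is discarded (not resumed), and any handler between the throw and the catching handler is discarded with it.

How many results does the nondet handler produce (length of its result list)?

Answer: 2

Step-by-step:
tell(3) @ H0 ⇒ log+=3
tell(42) @ H0 ⇒ log+=42
choose[6, 6] @ H3
  branch[0] choose=6:
    throw(5) @ H1 caught ⇒ 10
    H2 returns [10]
    H3 returns [[10]]
  branch[1] choose=6:
    throw(5) @ H1 caught ⇒ 10
    H2 returns [10]
    H3 returns [[10]]
= [[10], [10]]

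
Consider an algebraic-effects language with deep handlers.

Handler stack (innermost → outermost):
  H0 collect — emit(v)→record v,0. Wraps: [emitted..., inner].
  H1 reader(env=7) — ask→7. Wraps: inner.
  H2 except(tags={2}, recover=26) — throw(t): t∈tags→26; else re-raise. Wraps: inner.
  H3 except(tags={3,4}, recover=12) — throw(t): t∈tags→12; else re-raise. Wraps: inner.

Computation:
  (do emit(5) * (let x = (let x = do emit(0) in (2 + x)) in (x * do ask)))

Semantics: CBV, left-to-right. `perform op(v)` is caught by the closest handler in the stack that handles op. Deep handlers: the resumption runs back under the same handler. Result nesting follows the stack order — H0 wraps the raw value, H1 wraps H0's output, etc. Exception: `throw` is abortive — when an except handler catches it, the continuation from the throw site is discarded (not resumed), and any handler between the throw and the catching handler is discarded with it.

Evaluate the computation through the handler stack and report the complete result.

Answer: [5, 0, 0]

Step-by-step:
emit(5) @ H0 ⇒ out+=5
emit(0) @ H0 ⇒ out+=0
ask @ H1 ⇒ 7
H0 returns [5, 0, 0]
H1 returns [5, 0, 0]
H2 returns [5, 0, 0]
H3 returns [5, 0, 0]
= [5, 0, 0]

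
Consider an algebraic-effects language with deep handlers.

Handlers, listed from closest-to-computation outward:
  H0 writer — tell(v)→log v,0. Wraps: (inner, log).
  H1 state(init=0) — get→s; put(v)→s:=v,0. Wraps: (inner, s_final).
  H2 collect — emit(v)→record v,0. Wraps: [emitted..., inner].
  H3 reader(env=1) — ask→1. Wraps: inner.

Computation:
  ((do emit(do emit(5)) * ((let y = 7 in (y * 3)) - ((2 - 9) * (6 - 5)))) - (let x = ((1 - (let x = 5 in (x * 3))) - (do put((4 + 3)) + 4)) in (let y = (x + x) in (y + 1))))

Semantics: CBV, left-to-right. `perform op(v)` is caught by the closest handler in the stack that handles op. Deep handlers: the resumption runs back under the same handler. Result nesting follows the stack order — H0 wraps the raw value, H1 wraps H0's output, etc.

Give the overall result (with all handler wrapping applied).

Answer: [5, 0, ((35, ()), 7)]

Evaluation trace:
emit(5) @ H2 ⇒ out+=5
emit(0) @ H2 ⇒ out+=0
put(7) @ H1 ⇒ s:=7
H0 returns (35, ())
H1 returns ((35, ()), 7)
H2 returns [5, 0, ((35, ()), 7)]
H3 returns [5, 0, ((35, ()), 7)]
= [5, 0, ((35, ()), 7)]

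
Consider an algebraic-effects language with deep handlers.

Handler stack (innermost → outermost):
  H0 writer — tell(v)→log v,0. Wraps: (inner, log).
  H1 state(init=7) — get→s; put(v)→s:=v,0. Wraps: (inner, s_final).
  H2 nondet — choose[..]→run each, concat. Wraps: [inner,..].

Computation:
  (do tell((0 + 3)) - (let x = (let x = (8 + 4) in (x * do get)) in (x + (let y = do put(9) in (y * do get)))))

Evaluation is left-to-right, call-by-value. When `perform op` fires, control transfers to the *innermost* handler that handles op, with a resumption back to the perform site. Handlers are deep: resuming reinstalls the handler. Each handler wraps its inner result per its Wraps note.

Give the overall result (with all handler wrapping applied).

Answer: [((-84, (3)), 9)]

Step-by-step:
tell(3) @ H0 ⇒ log+=3
get @ H1 ⇒ 7
put(9) @ H1 ⇒ s:=9
get @ H1 ⇒ 9
H0 returns (-84, (3))
H1 returns ((-84, (3)), 9)
H2 returns [((-84, (3)), 9)]
= [((-84, (3)), 9)]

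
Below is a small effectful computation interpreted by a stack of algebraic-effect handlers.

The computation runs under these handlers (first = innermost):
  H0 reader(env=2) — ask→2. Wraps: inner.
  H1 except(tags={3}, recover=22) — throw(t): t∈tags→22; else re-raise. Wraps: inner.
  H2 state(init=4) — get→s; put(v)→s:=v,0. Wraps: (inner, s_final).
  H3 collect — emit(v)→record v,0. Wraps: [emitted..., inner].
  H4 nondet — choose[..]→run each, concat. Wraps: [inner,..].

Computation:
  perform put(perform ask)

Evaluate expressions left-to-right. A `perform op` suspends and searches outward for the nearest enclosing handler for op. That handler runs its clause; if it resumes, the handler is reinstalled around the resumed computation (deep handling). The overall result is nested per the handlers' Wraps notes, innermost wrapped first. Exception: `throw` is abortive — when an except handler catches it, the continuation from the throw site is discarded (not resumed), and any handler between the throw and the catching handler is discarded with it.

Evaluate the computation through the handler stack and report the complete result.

Working:
ask @ H0 ⇒ 2
put(2) @ H2 ⇒ s:=2
H0 returns 0
H1 returns 0
H2 returns (0, 2)
H3 returns [(0, 2)]
H4 returns [[(0, 2)]]
= [[(0, 2)]]

Answer: [[(0, 2)]]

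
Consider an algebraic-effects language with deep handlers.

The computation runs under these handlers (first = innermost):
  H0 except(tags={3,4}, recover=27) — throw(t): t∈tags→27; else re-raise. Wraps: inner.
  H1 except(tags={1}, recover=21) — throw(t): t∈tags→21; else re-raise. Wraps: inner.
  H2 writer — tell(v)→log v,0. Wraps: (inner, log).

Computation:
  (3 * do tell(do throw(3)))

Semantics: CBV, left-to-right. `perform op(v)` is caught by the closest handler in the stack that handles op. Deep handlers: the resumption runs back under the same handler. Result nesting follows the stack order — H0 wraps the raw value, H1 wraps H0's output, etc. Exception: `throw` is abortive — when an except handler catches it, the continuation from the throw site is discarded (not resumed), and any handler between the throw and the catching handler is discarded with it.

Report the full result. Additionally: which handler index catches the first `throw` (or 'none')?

Answer: (27, ()) ; first throw caught by: H0

Evaluation trace:
throw(3) @ H0 caught ⇒ 27
H1 returns 27
H2 returns (27, ())
= (27, ())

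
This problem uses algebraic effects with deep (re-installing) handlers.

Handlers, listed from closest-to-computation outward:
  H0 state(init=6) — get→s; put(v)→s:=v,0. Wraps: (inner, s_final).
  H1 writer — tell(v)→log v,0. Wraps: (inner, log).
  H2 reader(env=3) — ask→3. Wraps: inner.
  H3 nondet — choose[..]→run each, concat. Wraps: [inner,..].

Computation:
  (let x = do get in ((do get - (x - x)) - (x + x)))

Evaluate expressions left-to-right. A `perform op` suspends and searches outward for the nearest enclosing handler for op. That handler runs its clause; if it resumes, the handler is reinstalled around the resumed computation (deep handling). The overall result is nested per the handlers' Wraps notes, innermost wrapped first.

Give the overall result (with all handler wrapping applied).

Answer: [((-6, 6), ())]

Evaluation trace:
get @ H0 ⇒ 6
get @ H0 ⇒ 6
H0 returns (-6, 6)
H1 returns ((-6, 6), ())
H2 returns ((-6, 6), ())
H3 returns [((-6, 6), ())]
= [((-6, 6), ())]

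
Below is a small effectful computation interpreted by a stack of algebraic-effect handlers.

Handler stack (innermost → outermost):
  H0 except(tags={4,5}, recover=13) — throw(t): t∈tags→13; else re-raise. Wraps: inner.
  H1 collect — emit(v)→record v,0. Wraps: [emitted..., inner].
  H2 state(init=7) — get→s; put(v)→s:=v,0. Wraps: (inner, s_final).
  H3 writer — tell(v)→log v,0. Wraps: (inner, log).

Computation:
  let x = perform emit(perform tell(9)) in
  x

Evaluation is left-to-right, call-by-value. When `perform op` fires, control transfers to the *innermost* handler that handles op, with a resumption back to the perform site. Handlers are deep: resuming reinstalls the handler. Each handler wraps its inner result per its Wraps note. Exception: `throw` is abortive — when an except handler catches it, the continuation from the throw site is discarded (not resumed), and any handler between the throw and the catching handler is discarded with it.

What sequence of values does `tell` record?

Step-by-step:
tell(9) @ H3 ⇒ log+=9
emit(0) @ H1 ⇒ out+=0
H0 returns 0
H1 returns [0, 0]
H2 returns ([0, 0], 7)
H3 returns (([0, 0], 7), (9))
= (([0, 0], 7), (9))

Answer: (9)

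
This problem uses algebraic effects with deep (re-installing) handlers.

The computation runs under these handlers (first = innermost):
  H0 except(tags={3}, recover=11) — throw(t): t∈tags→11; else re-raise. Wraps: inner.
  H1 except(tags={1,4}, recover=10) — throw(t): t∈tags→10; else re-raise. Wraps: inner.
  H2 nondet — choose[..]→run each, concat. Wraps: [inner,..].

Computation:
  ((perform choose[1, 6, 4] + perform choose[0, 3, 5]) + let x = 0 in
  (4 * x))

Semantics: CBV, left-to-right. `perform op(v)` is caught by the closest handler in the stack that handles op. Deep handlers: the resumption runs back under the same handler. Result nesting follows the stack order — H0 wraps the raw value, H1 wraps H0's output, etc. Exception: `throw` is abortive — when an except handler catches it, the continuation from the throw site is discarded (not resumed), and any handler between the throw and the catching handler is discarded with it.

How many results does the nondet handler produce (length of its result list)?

Answer: 9

Step-by-step:
choose[1, 6, 4] @ H2
  branch[0] choose=1:
    choose[0, 3, 5] @ H2
      branch[0] choose=0:
        H0 returns 1
        H1 returns 1
        H2 returns [1]
      branch[1] choose=3:
        H0 returns 4
        H1 returns 4
        H2 returns [4]
      branch[2] choose=5:
        H0 returns 6
        H1 returns 6
        H2 returns [6]
  branch[1] choose=6:
    choose[0, 3, 5] @ H2
      branch[0] choose=0:
        H0 returns 6
        H1 returns 6
        H2 returns [6]
      branch[1] choose=3:
        H0 returns 9
        H1 returns 9
        H2 returns [9]
      branch[2] choose=5:
        H0 returns 11
        H1 returns 11
        H2 returns [11]
  branch[2] choose=4:
    choose[0, 3, 5] @ H2
      branch[0] choose=0:
        H0 returns 4
        H1 returns 4
        H2 returns [4]
      branch[1] choose=3:
        H0 returns 7
        H1 returns 7
        H2 returns [7]
      branch[2] choose=5:
        H0 returns 9
        H1 returns 9
        H2 returns [9]
= [1, 4, 6, 6, 9, 11, 4, 7, 9]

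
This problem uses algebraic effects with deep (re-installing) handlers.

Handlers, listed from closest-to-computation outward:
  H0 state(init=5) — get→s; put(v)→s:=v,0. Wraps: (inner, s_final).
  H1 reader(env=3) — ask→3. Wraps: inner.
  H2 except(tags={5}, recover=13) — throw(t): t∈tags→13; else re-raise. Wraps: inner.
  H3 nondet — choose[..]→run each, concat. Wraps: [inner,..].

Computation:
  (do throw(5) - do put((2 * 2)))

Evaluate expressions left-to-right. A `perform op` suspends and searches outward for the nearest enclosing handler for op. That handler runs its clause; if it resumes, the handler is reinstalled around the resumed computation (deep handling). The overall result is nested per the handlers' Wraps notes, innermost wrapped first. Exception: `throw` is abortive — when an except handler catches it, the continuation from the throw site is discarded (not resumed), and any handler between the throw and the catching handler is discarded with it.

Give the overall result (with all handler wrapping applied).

Answer: [13]

Evaluation trace:
throw(5) @ H2 caught ⇒ 13
H3 returns [13]
= [13]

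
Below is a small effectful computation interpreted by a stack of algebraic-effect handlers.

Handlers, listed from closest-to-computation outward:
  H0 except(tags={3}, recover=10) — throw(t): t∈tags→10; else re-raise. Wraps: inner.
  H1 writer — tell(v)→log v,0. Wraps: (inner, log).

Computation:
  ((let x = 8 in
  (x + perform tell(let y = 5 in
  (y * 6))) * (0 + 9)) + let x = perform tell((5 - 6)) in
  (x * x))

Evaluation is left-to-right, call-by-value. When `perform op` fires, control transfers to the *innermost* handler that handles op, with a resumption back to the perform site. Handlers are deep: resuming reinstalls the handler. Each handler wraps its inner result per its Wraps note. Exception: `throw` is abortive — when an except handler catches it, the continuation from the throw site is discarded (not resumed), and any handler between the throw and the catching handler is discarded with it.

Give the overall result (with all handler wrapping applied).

Answer: (72, (30, -1))

Step-by-step:
tell(30) @ H1 ⇒ log+=30
tell(-1) @ H1 ⇒ log+=-1
H0 returns 72
H1 returns (72, (30, -1))
= (72, (30, -1))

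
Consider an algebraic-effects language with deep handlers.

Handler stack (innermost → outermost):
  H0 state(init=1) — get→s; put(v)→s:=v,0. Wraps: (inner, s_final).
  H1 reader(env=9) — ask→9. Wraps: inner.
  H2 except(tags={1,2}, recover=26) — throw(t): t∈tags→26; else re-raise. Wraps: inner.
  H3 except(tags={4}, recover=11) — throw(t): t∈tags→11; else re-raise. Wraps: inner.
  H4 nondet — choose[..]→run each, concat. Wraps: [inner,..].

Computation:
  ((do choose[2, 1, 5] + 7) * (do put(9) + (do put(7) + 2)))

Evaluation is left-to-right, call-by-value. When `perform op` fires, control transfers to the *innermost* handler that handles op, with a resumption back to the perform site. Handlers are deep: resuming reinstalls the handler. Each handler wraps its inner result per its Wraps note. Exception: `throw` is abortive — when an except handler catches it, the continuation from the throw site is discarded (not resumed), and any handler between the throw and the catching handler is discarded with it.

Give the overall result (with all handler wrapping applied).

Answer: [(18, 7), (16, 7), (24, 7)]

Step-by-step:
choose[2, 1, 5] @ H4
  branch[0] choose=2:
    put(9) @ H0 ⇒ s:=9
    put(7) @ H0 ⇒ s:=7
    H0 returns (18, 7)
    H1 returns (18, 7)
    H2 returns (18, 7)
    H3 returns (18, 7)
    H4 returns [(18, 7)]
  branch[1] choose=1:
    put(9) @ H0 ⇒ s:=9
    put(7) @ H0 ⇒ s:=7
    H0 returns (16, 7)
    H1 returns (16, 7)
    H2 returns (16, 7)
    H3 returns (16, 7)
    H4 returns [(16, 7)]
  branch[2] choose=5:
    put(9) @ H0 ⇒ s:=9
    put(7) @ H0 ⇒ s:=7
    H0 returns (24, 7)
    H1 returns (24, 7)
    H2 returns (24, 7)
    H3 returns (24, 7)
    H4 returns [(24, 7)]
= [(18, 7), (16, 7), (24, 7)]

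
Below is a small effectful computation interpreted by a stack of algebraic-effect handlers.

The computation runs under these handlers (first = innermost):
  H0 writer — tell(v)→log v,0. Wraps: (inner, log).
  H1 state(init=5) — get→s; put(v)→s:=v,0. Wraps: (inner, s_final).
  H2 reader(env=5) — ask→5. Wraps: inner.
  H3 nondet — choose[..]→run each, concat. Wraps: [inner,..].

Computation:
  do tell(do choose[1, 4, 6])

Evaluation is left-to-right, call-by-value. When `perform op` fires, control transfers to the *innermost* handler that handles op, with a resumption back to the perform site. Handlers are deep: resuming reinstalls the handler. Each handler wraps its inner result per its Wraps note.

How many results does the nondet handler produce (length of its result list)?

Answer: 3

Step-by-step:
choose[1, 4, 6] @ H3
  branch[0] choose=1:
    tell(1) @ H0 ⇒ log+=1
    H0 returns (0, (1))
    H1 returns ((0, (1)), 5)
    H2 returns ((0, (1)), 5)
    H3 returns [((0, (1)), 5)]
  branch[1] choose=4:
    tell(4) @ H0 ⇒ log+=4
    H0 returns (0, (4))
    H1 returns ((0, (4)), 5)
    H2 returns ((0, (4)), 5)
    H3 returns [((0, (4)), 5)]
  branch[2] choose=6:
    tell(6) @ H0 ⇒ log+=6
    H0 returns (0, (6))
    H1 returns ((0, (6)), 5)
    H2 returns ((0, (6)), 5)
    H3 returns [((0, (6)), 5)]
= [((0, (1)), 5), ((0, (4)), 5), ((0, (6)), 5)]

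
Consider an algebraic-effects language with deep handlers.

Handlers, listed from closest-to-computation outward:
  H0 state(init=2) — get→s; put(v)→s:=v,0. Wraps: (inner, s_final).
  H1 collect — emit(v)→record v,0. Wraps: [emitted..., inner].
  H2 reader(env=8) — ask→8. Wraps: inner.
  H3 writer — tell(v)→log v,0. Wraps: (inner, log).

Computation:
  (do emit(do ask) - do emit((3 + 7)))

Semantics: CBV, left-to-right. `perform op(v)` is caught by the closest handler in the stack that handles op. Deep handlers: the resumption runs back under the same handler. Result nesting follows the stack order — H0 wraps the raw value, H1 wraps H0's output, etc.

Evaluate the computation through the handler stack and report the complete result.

Answer: ([8, 10, (0, 2)], ())

Step-by-step:
ask @ H2 ⇒ 8
emit(8) @ H1 ⇒ out+=8
emit(10) @ H1 ⇒ out+=10
H0 returns (0, 2)
H1 returns [8, 10, (0, 2)]
H2 returns [8, 10, (0, 2)]
H3 returns ([8, 10, (0, 2)], ())
= ([8, 10, (0, 2)], ())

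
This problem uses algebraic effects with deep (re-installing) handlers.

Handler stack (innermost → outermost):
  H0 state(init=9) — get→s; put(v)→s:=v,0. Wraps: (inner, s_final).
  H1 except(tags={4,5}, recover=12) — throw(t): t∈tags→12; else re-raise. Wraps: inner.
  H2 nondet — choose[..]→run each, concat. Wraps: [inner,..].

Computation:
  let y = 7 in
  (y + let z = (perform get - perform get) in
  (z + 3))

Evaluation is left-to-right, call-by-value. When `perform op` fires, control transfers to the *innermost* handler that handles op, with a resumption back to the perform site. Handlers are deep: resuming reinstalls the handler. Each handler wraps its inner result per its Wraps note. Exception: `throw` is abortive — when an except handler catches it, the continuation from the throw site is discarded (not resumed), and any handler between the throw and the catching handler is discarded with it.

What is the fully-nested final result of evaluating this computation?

Step-by-step:
get @ H0 ⇒ 9
get @ H0 ⇒ 9
H0 returns (10, 9)
H1 returns (10, 9)
H2 returns [(10, 9)]
= [(10, 9)]

Answer: [(10, 9)]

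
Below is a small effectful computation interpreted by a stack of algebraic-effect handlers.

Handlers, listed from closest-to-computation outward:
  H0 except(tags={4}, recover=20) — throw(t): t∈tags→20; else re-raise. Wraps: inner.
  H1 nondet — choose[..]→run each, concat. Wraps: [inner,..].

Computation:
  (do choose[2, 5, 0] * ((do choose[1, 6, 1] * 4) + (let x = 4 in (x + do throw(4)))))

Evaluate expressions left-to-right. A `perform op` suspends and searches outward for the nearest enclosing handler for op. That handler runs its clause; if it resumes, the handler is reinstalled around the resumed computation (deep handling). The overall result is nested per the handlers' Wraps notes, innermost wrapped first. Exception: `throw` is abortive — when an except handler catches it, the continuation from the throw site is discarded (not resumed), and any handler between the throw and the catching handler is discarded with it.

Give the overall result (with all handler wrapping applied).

Answer: [20, 20, 20, 20, 20, 20, 20, 20, 20]

Working:
choose[2, 5, 0] @ H1
  branch[0] choose=2:
    choose[1, 6, 1] @ H1
      branch[0] choose=1:
        throw(4) @ H0 caught ⇒ 20
        H1 returns [20]
      branch[1] choose=6:
        throw(4) @ H0 caught ⇒ 20
        H1 returns [20]
      branch[2] choose=1:
        throw(4) @ H0 caught ⇒ 20
        H1 returns [20]
  branch[1] choose=5:
    choose[1, 6, 1] @ H1
      branch[0] choose=1:
        throw(4) @ H0 caught ⇒ 20
        H1 returns [20]
      branch[1] choose=6:
        throw(4) @ H0 caught ⇒ 20
        H1 returns [20]
      branch[2] choose=1:
        throw(4) @ H0 caught ⇒ 20
        H1 returns [20]
  branch[2] choose=0:
    choose[1, 6, 1] @ H1
      branch[0] choose=1:
        throw(4) @ H0 caught ⇒ 20
        H1 returns [20]
      branch[1] choose=6:
        throw(4) @ H0 caught ⇒ 20
        H1 returns [20]
      branch[2] choose=1:
        throw(4) @ H0 caught ⇒ 20
        H1 returns [20]
= [20, 20, 20, 20, 20, 20, 20, 20, 20]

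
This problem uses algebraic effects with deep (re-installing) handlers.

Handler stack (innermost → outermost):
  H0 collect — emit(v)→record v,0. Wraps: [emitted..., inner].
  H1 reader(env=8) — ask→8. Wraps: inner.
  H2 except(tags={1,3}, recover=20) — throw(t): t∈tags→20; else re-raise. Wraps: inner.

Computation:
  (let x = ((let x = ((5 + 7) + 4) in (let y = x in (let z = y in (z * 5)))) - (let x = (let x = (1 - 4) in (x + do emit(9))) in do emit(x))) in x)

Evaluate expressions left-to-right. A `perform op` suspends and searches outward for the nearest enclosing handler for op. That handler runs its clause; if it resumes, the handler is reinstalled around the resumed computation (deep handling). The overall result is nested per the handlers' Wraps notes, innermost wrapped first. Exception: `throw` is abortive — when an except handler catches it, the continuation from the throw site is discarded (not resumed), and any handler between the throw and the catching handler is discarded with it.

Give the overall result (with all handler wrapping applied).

Answer: [9, -3, 80]

Working:
emit(9) @ H0 ⇒ out+=9
emit(-3) @ H0 ⇒ out+=-3
H0 returns [9, -3, 80]
H1 returns [9, -3, 80]
H2 returns [9, -3, 80]
= [9, -3, 80]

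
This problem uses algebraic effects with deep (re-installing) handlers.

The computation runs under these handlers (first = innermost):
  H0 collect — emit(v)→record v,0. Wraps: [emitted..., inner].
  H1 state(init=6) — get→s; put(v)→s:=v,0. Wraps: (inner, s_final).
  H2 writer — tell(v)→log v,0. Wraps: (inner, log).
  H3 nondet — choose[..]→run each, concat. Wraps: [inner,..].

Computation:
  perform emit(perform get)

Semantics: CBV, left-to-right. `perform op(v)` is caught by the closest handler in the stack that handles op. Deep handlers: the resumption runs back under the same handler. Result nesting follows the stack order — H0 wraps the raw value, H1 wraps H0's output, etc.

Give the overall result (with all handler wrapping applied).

Answer: [(([6, 0], 6), ())]

Working:
get @ H1 ⇒ 6
emit(6) @ H0 ⇒ out+=6
H0 returns [6, 0]
H1 returns ([6, 0], 6)
H2 returns (([6, 0], 6), ())
H3 returns [(([6, 0], 6), ())]
= [(([6, 0], 6), ())]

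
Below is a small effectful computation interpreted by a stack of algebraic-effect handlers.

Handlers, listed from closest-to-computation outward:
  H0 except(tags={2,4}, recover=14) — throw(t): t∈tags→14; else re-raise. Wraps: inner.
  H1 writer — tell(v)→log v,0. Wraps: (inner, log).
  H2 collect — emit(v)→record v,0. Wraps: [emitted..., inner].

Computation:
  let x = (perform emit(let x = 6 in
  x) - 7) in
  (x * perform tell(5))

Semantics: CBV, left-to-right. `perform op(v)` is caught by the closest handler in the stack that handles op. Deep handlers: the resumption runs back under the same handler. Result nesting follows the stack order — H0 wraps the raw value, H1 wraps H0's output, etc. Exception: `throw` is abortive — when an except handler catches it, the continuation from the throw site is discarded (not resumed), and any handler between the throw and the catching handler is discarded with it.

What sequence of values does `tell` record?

Answer: (5)

Evaluation trace:
emit(6) @ H2 ⇒ out+=6
tell(5) @ H1 ⇒ log+=5
H0 returns 0
H1 returns (0, (5))
H2 returns [6, (0, (5))]
= [6, (0, (5))]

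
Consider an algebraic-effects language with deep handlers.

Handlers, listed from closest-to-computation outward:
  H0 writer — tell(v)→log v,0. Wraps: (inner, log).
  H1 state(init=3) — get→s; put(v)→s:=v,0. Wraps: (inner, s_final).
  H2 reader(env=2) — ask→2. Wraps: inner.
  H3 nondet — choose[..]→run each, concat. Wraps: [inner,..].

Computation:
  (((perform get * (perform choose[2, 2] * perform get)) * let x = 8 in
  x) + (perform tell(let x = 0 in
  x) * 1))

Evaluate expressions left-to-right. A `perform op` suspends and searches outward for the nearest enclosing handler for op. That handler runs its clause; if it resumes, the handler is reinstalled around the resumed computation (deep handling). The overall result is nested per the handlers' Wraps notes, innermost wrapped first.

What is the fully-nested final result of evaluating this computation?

Evaluation trace:
get @ H1 ⇒ 3
choose[2, 2] @ H3
  branch[0] choose=2:
    get @ H1 ⇒ 3
    tell(0) @ H0 ⇒ log+=0
    H0 returns (144, (0))
    H1 returns ((144, (0)), 3)
    H2 returns ((144, (0)), 3)
    H3 returns [((144, (0)), 3)]
  branch[1] choose=2:
    get @ H1 ⇒ 3
    tell(0) @ H0 ⇒ log+=0
    H0 returns (144, (0))
    H1 returns ((144, (0)), 3)
    H2 returns ((144, (0)), 3)
    H3 returns [((144, (0)), 3)]
= [((144, (0)), 3), ((144, (0)), 3)]

Answer: [((144, (0)), 3), ((144, (0)), 3)]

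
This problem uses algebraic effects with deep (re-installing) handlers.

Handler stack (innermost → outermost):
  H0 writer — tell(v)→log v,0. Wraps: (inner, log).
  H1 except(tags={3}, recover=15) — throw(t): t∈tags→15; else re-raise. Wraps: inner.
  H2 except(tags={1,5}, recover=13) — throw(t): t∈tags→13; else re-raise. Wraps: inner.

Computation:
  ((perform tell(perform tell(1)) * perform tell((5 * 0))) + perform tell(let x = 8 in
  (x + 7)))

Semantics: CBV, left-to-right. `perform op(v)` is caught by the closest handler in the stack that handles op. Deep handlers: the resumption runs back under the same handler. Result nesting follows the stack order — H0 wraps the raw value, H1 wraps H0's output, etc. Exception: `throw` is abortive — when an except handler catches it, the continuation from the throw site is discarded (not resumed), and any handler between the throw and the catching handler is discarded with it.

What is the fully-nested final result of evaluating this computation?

Answer: (0, (1, 0, 0, 15))

Working:
tell(1) @ H0 ⇒ log+=1
tell(0) @ H0 ⇒ log+=0
tell(0) @ H0 ⇒ log+=0
tell(15) @ H0 ⇒ log+=15
H0 returns (0, (1, 0, 0, 15))
H1 returns (0, (1, 0, 0, 15))
H2 returns (0, (1, 0, 0, 15))
= (0, (1, 0, 0, 15))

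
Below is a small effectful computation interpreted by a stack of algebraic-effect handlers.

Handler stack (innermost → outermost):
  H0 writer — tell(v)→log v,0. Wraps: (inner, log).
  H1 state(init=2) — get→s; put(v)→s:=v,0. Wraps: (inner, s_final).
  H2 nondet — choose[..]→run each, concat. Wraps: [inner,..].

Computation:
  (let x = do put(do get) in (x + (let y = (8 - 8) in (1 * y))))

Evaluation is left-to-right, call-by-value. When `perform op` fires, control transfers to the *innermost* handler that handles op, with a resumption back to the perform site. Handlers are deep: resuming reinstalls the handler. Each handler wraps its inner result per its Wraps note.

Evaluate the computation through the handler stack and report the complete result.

Answer: [((0, ()), 2)]

Step-by-step:
get @ H1 ⇒ 2
put(2) @ H1 ⇒ s:=2
H0 returns (0, ())
H1 returns ((0, ()), 2)
H2 returns [((0, ()), 2)]
= [((0, ()), 2)]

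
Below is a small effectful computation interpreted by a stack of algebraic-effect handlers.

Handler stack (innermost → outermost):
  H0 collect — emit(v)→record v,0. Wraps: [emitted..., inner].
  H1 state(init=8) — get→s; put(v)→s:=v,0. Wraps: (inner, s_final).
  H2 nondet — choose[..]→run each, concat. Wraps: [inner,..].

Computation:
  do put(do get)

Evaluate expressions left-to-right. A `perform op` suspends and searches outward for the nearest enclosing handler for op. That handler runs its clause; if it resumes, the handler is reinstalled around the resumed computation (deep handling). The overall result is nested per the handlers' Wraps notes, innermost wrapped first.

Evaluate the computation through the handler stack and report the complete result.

Answer: [([0], 8)]

Working:
get @ H1 ⇒ 8
put(8) @ H1 ⇒ s:=8
H0 returns [0]
H1 returns ([0], 8)
H2 returns [([0], 8)]
= [([0], 8)]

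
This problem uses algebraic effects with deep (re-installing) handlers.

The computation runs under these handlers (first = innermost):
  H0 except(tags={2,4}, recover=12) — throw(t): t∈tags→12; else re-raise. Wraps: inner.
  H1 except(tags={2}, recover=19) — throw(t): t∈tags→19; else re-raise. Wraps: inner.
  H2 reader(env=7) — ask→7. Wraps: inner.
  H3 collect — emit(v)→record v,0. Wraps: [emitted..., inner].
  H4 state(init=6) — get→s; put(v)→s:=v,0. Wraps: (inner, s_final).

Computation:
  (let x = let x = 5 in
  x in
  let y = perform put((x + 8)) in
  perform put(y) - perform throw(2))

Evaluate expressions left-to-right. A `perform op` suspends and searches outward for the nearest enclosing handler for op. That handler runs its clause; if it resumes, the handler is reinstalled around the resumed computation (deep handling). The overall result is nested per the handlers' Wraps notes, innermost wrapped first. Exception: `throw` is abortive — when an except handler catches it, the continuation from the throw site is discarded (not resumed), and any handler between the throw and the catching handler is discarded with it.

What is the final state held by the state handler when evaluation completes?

Evaluation trace:
put(13) @ H4 ⇒ s:=13
put(0) @ H4 ⇒ s:=0
throw(2) @ H0 caught ⇒ 12
H1 returns 12
H2 returns 12
H3 returns [12]
H4 returns ([12], 0)
= ([12], 0)

Answer: 0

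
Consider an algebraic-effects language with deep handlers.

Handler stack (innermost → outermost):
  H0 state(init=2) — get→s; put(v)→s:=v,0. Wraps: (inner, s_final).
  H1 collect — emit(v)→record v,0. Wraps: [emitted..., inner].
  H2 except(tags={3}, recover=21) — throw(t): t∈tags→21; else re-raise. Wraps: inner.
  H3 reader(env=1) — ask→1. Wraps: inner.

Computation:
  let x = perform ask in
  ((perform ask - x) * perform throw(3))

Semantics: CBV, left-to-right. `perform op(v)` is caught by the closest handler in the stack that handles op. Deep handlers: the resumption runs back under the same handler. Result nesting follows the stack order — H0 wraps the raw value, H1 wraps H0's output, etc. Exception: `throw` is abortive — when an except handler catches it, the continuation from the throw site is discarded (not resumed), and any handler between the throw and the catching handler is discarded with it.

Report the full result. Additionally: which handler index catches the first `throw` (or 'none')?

Evaluation trace:
ask @ H3 ⇒ 1
ask @ H3 ⇒ 1
throw(3) @ H2 caught ⇒ 21
H3 returns 21
= 21

Answer: 21 ; first throw caught by: H2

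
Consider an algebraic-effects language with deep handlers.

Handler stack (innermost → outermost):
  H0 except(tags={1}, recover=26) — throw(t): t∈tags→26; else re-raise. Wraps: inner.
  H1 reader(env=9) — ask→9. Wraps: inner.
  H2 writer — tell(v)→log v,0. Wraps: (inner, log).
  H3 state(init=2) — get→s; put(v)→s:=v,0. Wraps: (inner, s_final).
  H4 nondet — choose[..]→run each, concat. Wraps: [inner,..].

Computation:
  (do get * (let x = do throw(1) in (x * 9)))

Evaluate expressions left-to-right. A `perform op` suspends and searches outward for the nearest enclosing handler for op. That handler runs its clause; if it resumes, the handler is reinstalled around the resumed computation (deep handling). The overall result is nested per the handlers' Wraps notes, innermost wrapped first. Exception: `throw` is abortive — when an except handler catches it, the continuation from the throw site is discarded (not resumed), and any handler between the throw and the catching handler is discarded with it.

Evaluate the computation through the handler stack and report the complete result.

Evaluation trace:
get @ H3 ⇒ 2
throw(1) @ H0 caught ⇒ 26
H1 returns 26
H2 returns (26, ())
H3 returns ((26, ()), 2)
H4 returns [((26, ()), 2)]
= [((26, ()), 2)]

Answer: [((26, ()), 2)]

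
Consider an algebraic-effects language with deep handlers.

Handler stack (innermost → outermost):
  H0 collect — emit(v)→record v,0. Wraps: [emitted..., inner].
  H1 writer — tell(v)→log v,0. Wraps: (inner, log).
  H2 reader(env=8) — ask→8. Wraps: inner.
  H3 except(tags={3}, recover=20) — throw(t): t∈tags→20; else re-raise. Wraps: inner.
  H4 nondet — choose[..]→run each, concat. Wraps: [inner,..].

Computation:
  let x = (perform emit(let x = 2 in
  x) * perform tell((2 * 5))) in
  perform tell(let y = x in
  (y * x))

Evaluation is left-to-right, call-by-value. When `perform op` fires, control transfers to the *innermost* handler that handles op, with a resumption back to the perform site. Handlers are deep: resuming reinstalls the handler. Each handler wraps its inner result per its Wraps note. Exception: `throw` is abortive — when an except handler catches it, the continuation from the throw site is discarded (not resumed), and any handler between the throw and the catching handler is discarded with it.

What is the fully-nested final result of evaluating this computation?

Answer: [([2, 0], (10, 0))]

Step-by-step:
emit(2) @ H0 ⇒ out+=2
tell(10) @ H1 ⇒ log+=10
tell(0) @ H1 ⇒ log+=0
H0 returns [2, 0]
H1 returns ([2, 0], (10, 0))
H2 returns ([2, 0], (10, 0))
H3 returns ([2, 0], (10, 0))
H4 returns [([2, 0], (10, 0))]
= [([2, 0], (10, 0))]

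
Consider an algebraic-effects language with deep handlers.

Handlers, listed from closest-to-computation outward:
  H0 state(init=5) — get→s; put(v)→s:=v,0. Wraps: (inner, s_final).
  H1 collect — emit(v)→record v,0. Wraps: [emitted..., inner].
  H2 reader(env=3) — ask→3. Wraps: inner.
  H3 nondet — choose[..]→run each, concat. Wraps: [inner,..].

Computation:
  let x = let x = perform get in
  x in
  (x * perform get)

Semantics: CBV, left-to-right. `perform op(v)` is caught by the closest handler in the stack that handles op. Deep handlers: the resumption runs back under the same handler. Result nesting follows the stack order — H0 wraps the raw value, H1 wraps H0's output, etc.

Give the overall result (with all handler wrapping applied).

Answer: [[(25, 5)]]

Working:
get @ H0 ⇒ 5
get @ H0 ⇒ 5
H0 returns (25, 5)
H1 returns [(25, 5)]
H2 returns [(25, 5)]
H3 returns [[(25, 5)]]
= [[(25, 5)]]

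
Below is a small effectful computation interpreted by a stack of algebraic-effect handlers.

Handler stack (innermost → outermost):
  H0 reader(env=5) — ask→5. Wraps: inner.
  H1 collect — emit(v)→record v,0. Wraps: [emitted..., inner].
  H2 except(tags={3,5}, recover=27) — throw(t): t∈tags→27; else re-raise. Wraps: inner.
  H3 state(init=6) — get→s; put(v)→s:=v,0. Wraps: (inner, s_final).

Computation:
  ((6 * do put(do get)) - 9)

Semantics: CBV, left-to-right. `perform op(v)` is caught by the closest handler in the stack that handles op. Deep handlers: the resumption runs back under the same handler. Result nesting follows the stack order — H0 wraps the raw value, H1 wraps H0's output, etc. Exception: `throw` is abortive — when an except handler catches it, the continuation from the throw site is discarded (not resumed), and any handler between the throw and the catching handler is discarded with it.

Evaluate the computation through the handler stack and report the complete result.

Working:
get @ H3 ⇒ 6
put(6) @ H3 ⇒ s:=6
H0 returns -9
H1 returns [-9]
H2 returns [-9]
H3 returns ([-9], 6)
= ([-9], 6)

Answer: ([-9], 6)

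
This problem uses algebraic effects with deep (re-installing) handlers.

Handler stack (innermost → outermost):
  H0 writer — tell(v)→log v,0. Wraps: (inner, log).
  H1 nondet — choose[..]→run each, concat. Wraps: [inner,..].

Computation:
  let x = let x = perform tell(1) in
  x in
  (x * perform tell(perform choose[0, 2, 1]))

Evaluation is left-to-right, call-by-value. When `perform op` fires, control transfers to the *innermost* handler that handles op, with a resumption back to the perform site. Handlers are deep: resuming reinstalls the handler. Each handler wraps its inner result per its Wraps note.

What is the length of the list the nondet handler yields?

Answer: 3

Working:
tell(1) @ H0 ⇒ log+=1
choose[0, 2, 1] @ H1
  branch[0] choose=0:
    tell(0) @ H0 ⇒ log+=0
    H0 returns (0, (1, 0))
    H1 returns [(0, (1, 0))]
  branch[1] choose=2:
    tell(2) @ H0 ⇒ log+=2
    H0 returns (0, (1, 2))
    H1 returns [(0, (1, 2))]
  branch[2] choose=1:
    tell(1) @ H0 ⇒ log+=1
    H0 returns (0, (1, 1))
    H1 returns [(0, (1, 1))]
= [(0, (1, 0)), (0, (1, 2)), (0, (1, 1))]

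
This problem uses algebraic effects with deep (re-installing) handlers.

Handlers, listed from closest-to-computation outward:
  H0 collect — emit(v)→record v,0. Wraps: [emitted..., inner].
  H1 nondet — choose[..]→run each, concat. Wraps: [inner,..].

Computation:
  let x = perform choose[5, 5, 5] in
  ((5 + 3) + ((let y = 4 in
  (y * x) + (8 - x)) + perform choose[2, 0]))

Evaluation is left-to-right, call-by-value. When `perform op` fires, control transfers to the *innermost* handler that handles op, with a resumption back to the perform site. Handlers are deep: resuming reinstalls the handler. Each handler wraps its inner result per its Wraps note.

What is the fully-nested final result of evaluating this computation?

Working:
choose[5, 5, 5] @ H1
  branch[0] choose=5:
    choose[2, 0] @ H1
      branch[0] choose=2:
        H0 returns [33]
        H1 returns [[33]]
      branch[1] choose=0:
        H0 returns [31]
        H1 returns [[31]]
  branch[1] choose=5:
    choose[2, 0] @ H1
      branch[0] choose=2:
        H0 returns [33]
        H1 returns [[33]]
      branch[1] choose=0:
        H0 returns [31]
        H1 returns [[31]]
  branch[2] choose=5:
    choose[2, 0] @ H1
      branch[0] choose=2:
        H0 returns [33]
        H1 returns [[33]]
      branch[1] choose=0:
        H0 returns [31]
        H1 returns [[31]]
= [[33], [31], [33], [31], [33], [31]]

Answer: [[33], [31], [33], [31], [33], [31]]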